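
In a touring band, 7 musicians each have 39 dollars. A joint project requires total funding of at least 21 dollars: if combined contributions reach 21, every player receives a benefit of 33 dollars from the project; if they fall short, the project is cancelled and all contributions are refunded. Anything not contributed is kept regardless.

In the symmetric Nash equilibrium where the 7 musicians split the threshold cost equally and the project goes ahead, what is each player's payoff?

Equal share of the threshold: 21/7 = 3.
At this profile no one gains by cutting their contribution: any cut drops the total below 21, the project is cancelled, contributions are refunded, and the deviator ends with 39, which is less than 39 − 3 + 33 = 69. Contributing more than 3 just wastes the excess. So contributing exactly 3 is a best response.
Each player's payoff: 39 − 3 + 33 = 69.

69 dollars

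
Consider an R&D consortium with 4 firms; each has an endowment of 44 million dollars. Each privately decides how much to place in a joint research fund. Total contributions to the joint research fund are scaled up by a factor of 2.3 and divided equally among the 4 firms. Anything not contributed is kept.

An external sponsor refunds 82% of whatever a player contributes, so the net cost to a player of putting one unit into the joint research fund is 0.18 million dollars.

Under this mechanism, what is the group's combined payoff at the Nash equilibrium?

549.12 million dollars

Under the mechanism each unit contributed yields (2.3/4) / 0.18 = 3.1944 back to its contributor per unit of net cost, which exceeds 1, making full contribution the dominant choice for everyone.
So the Nash equilibrium is full contribution by all 4; the group earns 4 × (44 × 0.82 + 2.3 × 44) = 549.12.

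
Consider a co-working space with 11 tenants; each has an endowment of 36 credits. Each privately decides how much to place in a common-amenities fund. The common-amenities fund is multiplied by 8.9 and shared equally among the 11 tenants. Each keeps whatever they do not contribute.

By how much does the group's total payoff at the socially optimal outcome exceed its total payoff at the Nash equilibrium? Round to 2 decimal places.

Each contributed unit returns 8.9/11 = 0.8091 to its contributor — below 1 — so contributing 0 is dominant for every player. At the Nash equilibrium everyone keeps their 36, and the group total is 11 × 36 = 396.
Each contributed unit returns 8.900 to the group as a whole (0.8091 to each of 11 players), which exceeds 1, so the social optimum is full contribution: group total = 8.900 × 396 = 3524.40.
Efficiency loss = 3524.40 − 396 = 3128.40.

3128.40 credits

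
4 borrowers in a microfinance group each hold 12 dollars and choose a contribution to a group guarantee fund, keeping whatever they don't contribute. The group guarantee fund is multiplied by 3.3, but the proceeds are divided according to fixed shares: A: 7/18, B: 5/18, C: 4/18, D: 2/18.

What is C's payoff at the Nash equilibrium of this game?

20.80 dollars

Player j's private return per contributed unit is 3.3 × (j's share). Contributing is weakly dominant for j when that share is at least 1/3.3 = 0.3030, and contributing 0 is dominant otherwise.
The only share above 0.3030 is A's 7/18, contributing 12; the remaining 3 contribute 0. Total contributed: 12.
C keeps 12 and receives 3.3 × 12 × 4/18 = 8.80 from the group guarantee fund, for a payoff of 20.80.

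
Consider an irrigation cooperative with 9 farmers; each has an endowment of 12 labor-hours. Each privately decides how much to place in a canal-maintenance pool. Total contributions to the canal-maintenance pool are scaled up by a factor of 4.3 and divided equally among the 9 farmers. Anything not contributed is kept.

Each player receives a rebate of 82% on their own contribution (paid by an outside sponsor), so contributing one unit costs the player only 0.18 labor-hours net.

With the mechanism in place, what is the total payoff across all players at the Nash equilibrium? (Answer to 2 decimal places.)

552.96 labor-hours

With the mechanism, a contributed unit returns (4.3/9) / 0.18 = 2.6543 per unit of net cost to the contributor — now above 1 — so contributing fully is weakly dominant for every player.
So the Nash equilibrium is full contribution by all 9; the group earns 9 × (12 × 0.82 + 4.3 × 12) = 552.96.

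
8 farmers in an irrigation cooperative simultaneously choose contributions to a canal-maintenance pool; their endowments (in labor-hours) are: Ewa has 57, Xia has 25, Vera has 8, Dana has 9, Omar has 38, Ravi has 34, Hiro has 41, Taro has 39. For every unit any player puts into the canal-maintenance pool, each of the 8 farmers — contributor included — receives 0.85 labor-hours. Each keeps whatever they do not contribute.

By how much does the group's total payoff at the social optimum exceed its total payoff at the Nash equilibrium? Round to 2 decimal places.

1455.80 labor-hours

The private return per contributed unit is 0.85 < 1 for everyone, so the Nash equilibrium is zero contribution and the group total is Σ E_j = 57 + 25 + 8 + 9 + 38 + 34 + 41 + 39 = 251.
Each contributed unit returns 6.800 to the group, so the social optimum is full contribution by everyone: group total = 6.800 × 251 = 1706.80.
Efficiency loss = (6.800 − 1) × 251 = 1455.80.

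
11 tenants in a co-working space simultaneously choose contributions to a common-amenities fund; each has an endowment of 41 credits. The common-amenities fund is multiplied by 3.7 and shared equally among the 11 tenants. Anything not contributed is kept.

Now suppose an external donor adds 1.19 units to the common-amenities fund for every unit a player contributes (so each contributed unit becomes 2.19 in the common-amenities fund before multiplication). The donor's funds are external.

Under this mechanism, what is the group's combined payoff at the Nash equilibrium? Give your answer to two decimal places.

The effective private return is 3.7 × 2.19 / 11 = 0.7366, which is still under 1, so the mechanism doesn't change anyone's dominant strategy: zero contribution.
At the Nash equilibrium no one contributes; group total payoff = 11 × 41 = 451.

451.00 credits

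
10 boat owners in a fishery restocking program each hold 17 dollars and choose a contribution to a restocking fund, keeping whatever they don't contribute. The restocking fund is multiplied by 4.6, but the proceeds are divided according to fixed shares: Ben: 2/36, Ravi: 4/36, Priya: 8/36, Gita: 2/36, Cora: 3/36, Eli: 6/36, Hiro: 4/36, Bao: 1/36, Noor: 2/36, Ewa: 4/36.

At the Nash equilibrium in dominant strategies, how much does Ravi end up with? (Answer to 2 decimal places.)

25.69 dollars

A player with share s gets back 4.6·s per unit contributed, so full contribution is dominant for anyone with s > 1/4.6 = 0.2174 and zero contribution is dominant for anyone below.
The only share above 0.2174 is Priya's 8/36, contributing 17; the remaining 9 contribute 0. Total contributed: 17.
Ravi keeps 17 and receives 4.6 × 17 × 4/36 = 8.69 from the restocking fund, for a payoff of 25.69.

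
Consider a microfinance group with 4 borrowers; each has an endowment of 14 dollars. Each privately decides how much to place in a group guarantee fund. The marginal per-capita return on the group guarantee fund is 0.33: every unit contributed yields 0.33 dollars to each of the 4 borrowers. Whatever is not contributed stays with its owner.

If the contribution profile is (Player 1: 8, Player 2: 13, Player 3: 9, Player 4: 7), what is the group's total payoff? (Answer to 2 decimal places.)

67.84 dollars

Total contributed: 8 + 13 + 9 + 7 = 37; total kept: 4 × 14 − 37 = 19.
The group guarantee fund pays out 0.33 × 4 × 37 = 48.84 in aggregate.
Group total = 19 + 48.84 = 67.84.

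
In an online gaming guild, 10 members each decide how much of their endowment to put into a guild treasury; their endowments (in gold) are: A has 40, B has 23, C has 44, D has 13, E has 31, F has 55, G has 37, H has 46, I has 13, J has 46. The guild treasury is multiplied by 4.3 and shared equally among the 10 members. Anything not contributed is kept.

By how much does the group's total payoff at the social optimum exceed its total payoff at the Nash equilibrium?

The private return per contributed unit is 4.3/10 = 0.4300 < 1 for every player regardless of endowment, so the Nash equilibrium is zero contribution and the group total is Σ E_j = 40 + 23 + 44 + 13 + 31 + 55 + 37 + 46 + 13 + 46 = 348.
Each contributed unit returns 4.300 to the group, so the social optimum is full contribution by everyone: group total = 4.300 × 348 = 1496.40.
Efficiency loss = (4.300 − 1) × 348 = 1148.40.

1148.40 gold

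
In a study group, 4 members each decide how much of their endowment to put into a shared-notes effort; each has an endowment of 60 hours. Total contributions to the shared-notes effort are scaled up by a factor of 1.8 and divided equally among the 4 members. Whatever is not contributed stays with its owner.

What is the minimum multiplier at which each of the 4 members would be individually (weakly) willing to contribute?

4

A contributed unit returns (multiplier)/4 to its contributor.
This reaches 1 exactly when the multiplier is 4.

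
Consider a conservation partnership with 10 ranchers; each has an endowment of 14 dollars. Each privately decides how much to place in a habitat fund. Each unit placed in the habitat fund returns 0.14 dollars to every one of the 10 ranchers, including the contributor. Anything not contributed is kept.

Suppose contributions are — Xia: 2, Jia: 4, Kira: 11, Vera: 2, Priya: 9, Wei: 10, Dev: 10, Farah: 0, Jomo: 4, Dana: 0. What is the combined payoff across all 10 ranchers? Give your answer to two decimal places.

160.80 dollars

Total contributed: 2 + 4 + 11 + 2 + 9 + 10 + 10 + 0 + 4 + 0 = 52; total kept: 10 × 14 − 52 = 88.
The habitat fund pays out 0.14 × 10 × 52 = 72.80 in aggregate.
Group total = 88 + 72.80 = 160.80.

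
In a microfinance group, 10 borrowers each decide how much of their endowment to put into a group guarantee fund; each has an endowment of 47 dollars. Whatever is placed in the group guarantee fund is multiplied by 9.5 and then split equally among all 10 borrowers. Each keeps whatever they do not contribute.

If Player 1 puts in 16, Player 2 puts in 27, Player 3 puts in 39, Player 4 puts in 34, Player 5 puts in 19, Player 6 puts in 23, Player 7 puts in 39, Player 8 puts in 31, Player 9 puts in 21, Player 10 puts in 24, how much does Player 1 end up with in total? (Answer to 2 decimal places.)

290.35 dollars

Total contributed: 16 + 27 + 39 + 34 + 19 + 23 + 39 + 31 + 21 + 24 = 273.
Each receives 9.5 × 273 / 10 = 259.35 from the group guarantee fund.
Player 1 keeps 47 − 16 = 31, so Player 1's payoff is 31 + 259.35 = 290.35.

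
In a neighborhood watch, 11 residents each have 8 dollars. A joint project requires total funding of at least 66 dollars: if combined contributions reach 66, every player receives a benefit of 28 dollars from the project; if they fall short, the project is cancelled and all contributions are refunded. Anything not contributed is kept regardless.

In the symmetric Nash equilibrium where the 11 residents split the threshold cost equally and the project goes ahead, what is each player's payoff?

30 dollars

Equal share of the threshold: 66/11 = 6.
At this profile no one gains by cutting their contribution: any cut drops the total below 66, the project is cancelled, contributions are refunded, and the deviator ends with 8, which is less than 8 − 6 + 28 = 30. Contributing more than 6 just wastes the excess. So contributing exactly 6 is a best response.
Each player's payoff: 8 − 6 + 28 = 30.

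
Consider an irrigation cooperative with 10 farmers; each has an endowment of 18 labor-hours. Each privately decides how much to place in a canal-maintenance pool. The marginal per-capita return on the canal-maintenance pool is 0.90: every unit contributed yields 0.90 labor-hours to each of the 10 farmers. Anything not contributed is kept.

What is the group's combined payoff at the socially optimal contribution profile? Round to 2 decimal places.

Each contributed unit returns 9.000 to the group as a whole (0.90 to each of 10 players), which exceeds 1, so the social optimum is full contribution: group total = 9.000 × 180 = 1620.00.

1620.00 labor-hours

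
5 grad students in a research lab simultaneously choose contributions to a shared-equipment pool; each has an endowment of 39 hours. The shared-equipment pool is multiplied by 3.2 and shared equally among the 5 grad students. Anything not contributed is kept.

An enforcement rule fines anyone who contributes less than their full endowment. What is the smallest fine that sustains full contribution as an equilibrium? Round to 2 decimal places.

14.04 hours

Given the others contribute fully, the best deviation is to contribute 0 (any partial contribution still incurs the fine and gives up units whose private return 0.6400 is below 1).
Deviating from 39 to 0 saves 39 hours but forfeits the deviator's share of the drop in the shared-equipment pool: 3.2/5 × 39 = 24.96.
So the deviation gain is 39 − 24.96 = 14.04, and the fine must be at least 14.04 hours to wipe it out.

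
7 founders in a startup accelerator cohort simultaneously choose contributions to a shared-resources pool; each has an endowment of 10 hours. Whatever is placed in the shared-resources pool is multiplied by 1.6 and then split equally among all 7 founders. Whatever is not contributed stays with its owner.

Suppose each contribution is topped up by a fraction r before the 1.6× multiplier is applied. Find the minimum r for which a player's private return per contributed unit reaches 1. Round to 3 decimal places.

3.375

With matching at rate r, one contributed unit becomes (1 + r) in the shared-resources pool and returns 1.6 × (1 + r) / 7 to the contributor.
Setting this equal to 1: 1 + r = 7/1.6 = 4.3750.
So the minimum matching rate is r = 4.3750 − 1 = 3.375.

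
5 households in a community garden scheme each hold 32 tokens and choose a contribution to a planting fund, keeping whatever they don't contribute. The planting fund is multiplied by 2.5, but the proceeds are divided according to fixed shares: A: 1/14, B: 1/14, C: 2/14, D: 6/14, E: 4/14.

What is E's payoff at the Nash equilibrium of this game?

A player with share s gets back 2.5·s per unit contributed, so full contribution is dominant for anyone with s > 1/2.5 = 0.4000 and zero contribution is dominant for anyone below.
D alone (share 6/14) is above the threshold, contributing 32; the remaining 4 contribute 0. Total contributed: 32.
E keeps 32 and receives 2.5 × 32 × 4/14 = 22.86 from the planting fund, for a payoff of 54.86.

54.86 tokens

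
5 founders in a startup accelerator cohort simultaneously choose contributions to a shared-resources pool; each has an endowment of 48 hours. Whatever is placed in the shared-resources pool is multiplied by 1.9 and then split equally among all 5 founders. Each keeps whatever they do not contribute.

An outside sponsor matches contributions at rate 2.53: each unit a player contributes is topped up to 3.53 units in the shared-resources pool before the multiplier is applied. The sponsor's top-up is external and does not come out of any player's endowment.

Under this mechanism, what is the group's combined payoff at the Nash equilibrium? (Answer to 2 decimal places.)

With the mechanism, a contributed unit returns 1.9 × 3.53 / 5 = 1.3414 per unit of net cost to the contributor — now above 1 — so contributing fully is weakly dominant for every player.
So the Nash equilibrium is full contribution by all 5; the group earns 1.9 × 3.53 × 240 = 1609.68.

1609.68 hours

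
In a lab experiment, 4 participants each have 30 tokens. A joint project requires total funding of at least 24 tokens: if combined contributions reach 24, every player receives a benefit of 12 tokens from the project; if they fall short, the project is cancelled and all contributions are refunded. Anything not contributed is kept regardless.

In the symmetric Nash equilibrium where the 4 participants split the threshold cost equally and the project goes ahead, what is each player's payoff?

Equal share of the threshold: 24/4 = 6.
At this profile no one gains by cutting their contribution: any cut drops the total below 24, the project is cancelled, contributions are refunded, and the deviator ends with 30, which is less than 30 − 6 + 12 = 36. Contributing more than 6 just wastes the excess. So contributing exactly 6 is a best response.
Each player's payoff: 30 − 6 + 12 = 36.

36 tokens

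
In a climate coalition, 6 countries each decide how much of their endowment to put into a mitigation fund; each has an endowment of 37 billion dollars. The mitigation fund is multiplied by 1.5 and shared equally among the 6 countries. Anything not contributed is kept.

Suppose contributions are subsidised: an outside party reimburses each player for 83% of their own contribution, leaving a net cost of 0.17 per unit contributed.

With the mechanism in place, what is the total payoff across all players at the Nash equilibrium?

The effective private return per unit is now (1.5/6) / 0.17 = 1.4706 > 1, so every player's dominant strategy flips to full contribution.
So the Nash equilibrium is full contribution by all 6; the group earns 6 × (37 × 0.83 + 1.5 × 37) = 517.26.

517.26 billion dollars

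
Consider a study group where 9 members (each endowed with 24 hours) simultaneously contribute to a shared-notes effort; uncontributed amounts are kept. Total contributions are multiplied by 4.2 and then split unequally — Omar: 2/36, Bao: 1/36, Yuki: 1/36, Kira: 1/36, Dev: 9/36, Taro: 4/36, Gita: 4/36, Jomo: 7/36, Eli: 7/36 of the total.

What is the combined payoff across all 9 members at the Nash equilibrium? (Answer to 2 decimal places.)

292.80 hours

Each unit j contributes comes back to j as 4.2 × (j's share), so j prefers to contribute only if that share exceeds 1/4.2 = 0.2381; otherwise keeping the unit dominates.
Dev alone (share 9/36) is above the threshold, contributing 24; the remaining 8 contribute 0. Total contributed: 24.
The shared-notes effort pays out 4.2 × 24 = 100.80 in total (split across the unequal shares, but the aggregate is all that matters for the group sum).
The 8 free-riders keep 24 each, adding 192. Group total = 192 + 100.80 = 292.80.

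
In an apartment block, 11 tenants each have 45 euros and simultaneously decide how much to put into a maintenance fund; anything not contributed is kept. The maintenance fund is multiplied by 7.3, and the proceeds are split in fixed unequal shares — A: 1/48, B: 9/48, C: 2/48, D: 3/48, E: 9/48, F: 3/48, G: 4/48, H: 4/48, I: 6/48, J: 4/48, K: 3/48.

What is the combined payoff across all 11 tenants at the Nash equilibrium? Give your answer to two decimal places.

1062.00 euros

Player j's private return per contributed unit is 7.3 × (j's share). Contributing is weakly dominant for j when that share is at least 1/7.3 = 0.1370, and contributing 0 is dominant otherwise.
B and E are above the threshold, contributing 45 each; the remaining 9 contribute 0. Total contributed: 90.
The maintenance fund pays out 7.3 × 90 = 657.00 in total (split across the unequal shares, but the aggregate is all that matters for the group sum).
The 9 free-riders keep 45 each, adding 405. Group total = 405 + 657.00 = 1062.00.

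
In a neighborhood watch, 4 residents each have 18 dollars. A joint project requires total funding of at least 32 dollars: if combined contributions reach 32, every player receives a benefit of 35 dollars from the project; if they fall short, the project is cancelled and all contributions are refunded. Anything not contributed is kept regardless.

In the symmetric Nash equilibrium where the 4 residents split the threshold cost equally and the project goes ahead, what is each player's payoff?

Equal share of the threshold: 32/4 = 8.
At this profile no one gains by cutting their contribution: any cut drops the total below 32, the project is cancelled, contributions are refunded, and the deviator ends with 18, which is less than 18 − 8 + 35 = 45. Contributing more than 8 just wastes the excess. So contributing exactly 8 is a best response.
Each player's payoff: 18 − 8 + 35 = 45.

45 dollars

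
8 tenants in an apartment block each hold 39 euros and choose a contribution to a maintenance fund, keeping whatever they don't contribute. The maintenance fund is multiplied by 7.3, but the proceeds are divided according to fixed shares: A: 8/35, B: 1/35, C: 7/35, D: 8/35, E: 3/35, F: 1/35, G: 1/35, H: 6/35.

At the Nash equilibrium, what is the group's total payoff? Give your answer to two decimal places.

For player j, contributing a unit is worthwhile iff 7.3 × (j's share) ≥ 1, i.e. iff j's share is at least 0.1370.
A, C, D and H are above the threshold, contributing 39 each; the remaining 4 contribute 0. Total contributed: 156.
The maintenance fund pays out 7.3 × 156 = 1138.80 in total (split across the unequal shares, but the aggregate is all that matters for the group sum).
The 4 free-riders keep 39 each, adding 156. Group total = 156 + 1138.80 = 1294.80.

1294.80 euros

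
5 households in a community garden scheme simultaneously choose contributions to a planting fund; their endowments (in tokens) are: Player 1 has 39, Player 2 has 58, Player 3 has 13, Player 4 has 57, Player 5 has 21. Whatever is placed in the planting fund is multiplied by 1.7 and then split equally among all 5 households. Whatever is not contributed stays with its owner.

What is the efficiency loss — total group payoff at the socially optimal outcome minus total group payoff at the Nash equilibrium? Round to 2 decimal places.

131.60 tokens

The private return per contributed unit is 1.7/5 = 0.3400 < 1 for every player regardless of endowment, so the Nash equilibrium is zero contribution and the group total is Σ E_j = 39 + 58 + 13 + 57 + 21 = 188.
Each contributed unit returns 1.700 to the group, so the social optimum is full contribution by everyone: group total = 1.700 × 188 = 319.60.
Efficiency loss = (1.700 − 1) × 188 = 131.60.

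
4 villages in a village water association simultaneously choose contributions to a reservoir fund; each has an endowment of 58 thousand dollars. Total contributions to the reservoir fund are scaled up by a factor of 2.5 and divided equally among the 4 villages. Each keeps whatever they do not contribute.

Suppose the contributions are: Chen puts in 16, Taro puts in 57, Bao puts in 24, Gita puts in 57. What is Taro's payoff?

Total contributed: 16 + 57 + 24 + 57 = 154.
Each receives 2.5 × 154 / 4 = 96.25 from the reservoir fund.
Taro keeps 58 − 57 = 1, so Taro's payoff is 1 + 96.25 = 97.25.

97.25 thousand dollars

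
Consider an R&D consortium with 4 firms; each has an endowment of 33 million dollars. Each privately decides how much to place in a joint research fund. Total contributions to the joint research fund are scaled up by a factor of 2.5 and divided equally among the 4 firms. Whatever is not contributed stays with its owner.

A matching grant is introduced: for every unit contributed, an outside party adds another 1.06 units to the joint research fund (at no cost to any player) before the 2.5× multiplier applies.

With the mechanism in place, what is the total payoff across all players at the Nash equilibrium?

Under the mechanism each unit contributed yields 2.5 × 2.06 / 4 = 1.2875 back to its contributor per unit of net cost, which exceeds 1, making full contribution the dominant choice for everyone.
So the Nash equilibrium is full contribution by all 4; the group earns 2.5 × 2.06 × 132 = 679.80.

679.80 million dollars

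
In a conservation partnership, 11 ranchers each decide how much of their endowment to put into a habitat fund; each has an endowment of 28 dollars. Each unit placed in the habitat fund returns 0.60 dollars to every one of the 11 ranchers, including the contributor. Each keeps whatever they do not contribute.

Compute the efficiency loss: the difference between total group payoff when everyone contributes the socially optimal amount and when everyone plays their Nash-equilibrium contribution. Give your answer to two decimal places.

The private return per contributed unit is 0.60 < 1, so contributing 0 is dominant for every player. At the Nash equilibrium everyone keeps their 28, and the group total is 11 × 28 = 308.
Each contributed unit returns 6.600 to the group as a whole (0.60 to each of 11 players), which exceeds 1, so the social optimum is full contribution: group total = 6.600 × 308 = 2032.80.
Efficiency loss = 2032.80 − 308 = 1724.80.

1724.80 dollars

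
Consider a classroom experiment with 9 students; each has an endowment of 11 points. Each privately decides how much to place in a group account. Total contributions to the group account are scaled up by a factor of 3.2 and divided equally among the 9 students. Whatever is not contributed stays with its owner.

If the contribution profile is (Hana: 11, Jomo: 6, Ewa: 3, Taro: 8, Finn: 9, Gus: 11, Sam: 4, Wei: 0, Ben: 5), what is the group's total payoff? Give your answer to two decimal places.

Total contributed: 11 + 6 + 3 + 8 + 9 + 11 + 4 + 0 + 5 = 57; total kept: 9 × 11 − 57 = 42.
The group account pays out 3.2 × 57 = 182.40 in aggregate.
Group total = 42 + 182.40 = 224.40.

224.40 points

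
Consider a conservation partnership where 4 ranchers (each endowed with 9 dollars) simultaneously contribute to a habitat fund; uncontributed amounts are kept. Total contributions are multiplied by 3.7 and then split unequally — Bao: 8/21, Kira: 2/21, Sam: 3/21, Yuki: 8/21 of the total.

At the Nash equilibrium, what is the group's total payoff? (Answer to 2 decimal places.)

Player j's private return per contributed unit is 3.7 × (j's share). Contributing is weakly dominant for j when that share is at least 1/3.7 = 0.2703, and contributing 0 is dominant otherwise.
Bao and Yuki clear that bar, contributing 9 each; the remaining 2 contribute 0. Total contributed: 18.
The habitat fund pays out 3.7 × 18 = 66.60 in total (split across the unequal shares, but the aggregate is all that matters for the group sum).
The 2 free-riders keep 9 each, adding 18. Group total = 18 + 66.60 = 84.60.

84.60 dollars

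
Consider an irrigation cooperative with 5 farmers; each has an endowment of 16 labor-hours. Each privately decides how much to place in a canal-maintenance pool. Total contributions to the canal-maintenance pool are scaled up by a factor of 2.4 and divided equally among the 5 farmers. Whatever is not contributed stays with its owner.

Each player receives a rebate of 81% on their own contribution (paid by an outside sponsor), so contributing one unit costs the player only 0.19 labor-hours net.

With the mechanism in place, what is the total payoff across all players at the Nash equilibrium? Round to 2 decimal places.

256.80 labor-hours

The effective private return per unit is now (2.4/5) / 0.19 = 2.5263 > 1, so every player's dominant strategy flips to full contribution.
At the Nash equilibrium everyone contributes 16. Group total payoff = 5 × (16 × 0.81 + 2.4 × 16) = 256.80.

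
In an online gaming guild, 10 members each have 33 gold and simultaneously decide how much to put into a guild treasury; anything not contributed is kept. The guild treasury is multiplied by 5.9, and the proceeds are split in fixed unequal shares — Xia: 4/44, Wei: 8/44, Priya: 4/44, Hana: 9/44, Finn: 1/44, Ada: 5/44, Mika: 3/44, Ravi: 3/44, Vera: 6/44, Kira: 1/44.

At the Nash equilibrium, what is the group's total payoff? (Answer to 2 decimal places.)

653.40 gold

A player with share s gets back 5.9·s per unit contributed, so full contribution is dominant for anyone with s > 1/5.9 = 0.1695 and zero contribution is dominant for anyone below.
Wei and Hana are above the threshold, contributing 33 each; the remaining 8 contribute 0. Total contributed: 66.
The guild treasury pays out 5.9 × 66 = 389.40 in total (split across the unequal shares, but the aggregate is all that matters for the group sum).
The 8 free-riders keep 33 each, adding 264. Group total = 264 + 389.40 = 653.40.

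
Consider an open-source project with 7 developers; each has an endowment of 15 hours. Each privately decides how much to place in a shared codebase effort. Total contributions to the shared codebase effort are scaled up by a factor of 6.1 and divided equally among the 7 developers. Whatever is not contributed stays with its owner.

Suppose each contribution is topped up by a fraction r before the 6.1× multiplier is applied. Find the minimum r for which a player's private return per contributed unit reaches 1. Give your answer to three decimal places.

0.148

With matching at rate r, one contributed unit becomes (1 + r) in the shared codebase effort and returns 6.1 × (1 + r) / 7 to the contributor.
Setting this equal to 1: 1 + r = 7/6.1 = 1.1475.
So the minimum matching rate is r = 1.1475 − 1 = 0.148.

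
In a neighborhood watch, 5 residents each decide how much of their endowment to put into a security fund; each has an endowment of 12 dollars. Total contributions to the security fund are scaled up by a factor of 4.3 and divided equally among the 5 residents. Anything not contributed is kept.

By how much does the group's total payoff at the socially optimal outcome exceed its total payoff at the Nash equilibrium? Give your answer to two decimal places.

Each contributed unit returns 4.3/5 = 0.8600 to its contributor — below 1 — so contributing 0 is dominant for every player. At the Nash equilibrium everyone keeps their 12, and the group total is 5 × 12 = 60.
Each contributed unit returns 4.300 to the group as a whole (0.8600 to each of 5 players), which exceeds 1, so the social optimum is full contribution: group total = 4.300 × 60 = 258.00.
Efficiency loss = 258.00 − 60 = 198.00.

198.00 dollars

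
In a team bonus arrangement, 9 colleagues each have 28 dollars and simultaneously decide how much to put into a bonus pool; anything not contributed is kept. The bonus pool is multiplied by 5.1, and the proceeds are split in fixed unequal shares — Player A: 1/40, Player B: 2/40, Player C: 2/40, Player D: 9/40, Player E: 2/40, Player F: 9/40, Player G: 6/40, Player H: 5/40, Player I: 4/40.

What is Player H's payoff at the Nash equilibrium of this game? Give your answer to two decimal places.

63.70 dollars

A player with share s gets back 5.1·s per unit contributed, so full contribution is dominant for anyone with s > 1/5.1 = 0.1961 and zero contribution is dominant for anyone below.
Player D and Player F clear that bar, contributing 28 each; the remaining 7 contribute 0. Total contributed: 56.
Player H keeps 28 and receives 5.1 × 56 × 5/40 = 35.70 from the bonus pool, for a payoff of 63.70.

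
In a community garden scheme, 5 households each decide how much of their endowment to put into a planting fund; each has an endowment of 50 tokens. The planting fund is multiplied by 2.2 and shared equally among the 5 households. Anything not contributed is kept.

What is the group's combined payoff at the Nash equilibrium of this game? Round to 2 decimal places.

Each contributed unit returns 2.2/5 = 0.4400 to its contributor — below 1 — so contributing 0 is dominant for every player. At the Nash equilibrium everyone keeps their 50, and the group total is 5 × 50 = 250.

250.00 tokens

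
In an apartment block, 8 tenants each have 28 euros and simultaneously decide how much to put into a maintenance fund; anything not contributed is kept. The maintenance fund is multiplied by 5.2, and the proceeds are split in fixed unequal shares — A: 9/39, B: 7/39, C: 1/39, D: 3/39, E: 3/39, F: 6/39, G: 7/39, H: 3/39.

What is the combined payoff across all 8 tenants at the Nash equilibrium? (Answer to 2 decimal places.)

341.60 euros

For player j, contributing a unit is worthwhile iff 5.2 × (j's share) ≥ 1, i.e. iff j's share is at least 0.1923.
Only A (9/39) clears that bar, contributing 28; the remaining 7 contribute 0. Total contributed: 28.
The maintenance fund pays out 5.2 × 28 = 145.60 in total (split across the unequal shares, but the aggregate is all that matters for the group sum).
The 7 free-riders keep 28 each, adding 196. Group total = 196 + 145.60 = 341.60.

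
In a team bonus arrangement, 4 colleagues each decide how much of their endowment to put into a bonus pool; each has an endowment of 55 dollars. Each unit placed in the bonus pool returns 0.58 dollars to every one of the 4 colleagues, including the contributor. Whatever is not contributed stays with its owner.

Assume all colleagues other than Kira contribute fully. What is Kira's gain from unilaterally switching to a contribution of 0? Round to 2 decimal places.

23.10 dollars

Switching from a contribution of 55 to 0 lets Kira keep an extra 55 dollars, but lowers the bonus pool by 55, which costs Kira their own share of that drop: 0.58 × 55 = 31.90.
Net gain = 55 − 31.90 = 23.10. The private return per contributed unit (0.58) is below 1, so free-riding is indeed the best response regardless of what the others do.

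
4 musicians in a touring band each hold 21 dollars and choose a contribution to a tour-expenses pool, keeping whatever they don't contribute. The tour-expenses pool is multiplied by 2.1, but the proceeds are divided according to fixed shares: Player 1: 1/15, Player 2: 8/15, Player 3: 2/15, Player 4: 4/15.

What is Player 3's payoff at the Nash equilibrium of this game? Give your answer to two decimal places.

For player j, contributing a unit is worthwhile iff 2.1 × (j's share) ≥ 1, i.e. iff j's share is at least 0.4762.
Only Player 2 (8/15) clears that bar, contributing 21; the remaining 3 contribute 0. Total contributed: 21.
Player 3 keeps 21 and receives 2.1 × 21 × 2/15 = 5.88 from the tour-expenses pool, for a payoff of 26.88.

26.88 dollars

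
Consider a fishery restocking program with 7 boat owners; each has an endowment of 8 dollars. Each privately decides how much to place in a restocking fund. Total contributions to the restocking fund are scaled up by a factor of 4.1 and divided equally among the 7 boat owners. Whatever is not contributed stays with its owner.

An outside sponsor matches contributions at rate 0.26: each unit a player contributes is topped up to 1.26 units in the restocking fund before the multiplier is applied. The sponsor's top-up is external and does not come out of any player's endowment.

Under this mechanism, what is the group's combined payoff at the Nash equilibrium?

The effective private return is 4.1 × 1.26 / 7 = 0.7380, which is still under 1, so the mechanism doesn't change anyone's dominant strategy: zero contribution.
At the Nash equilibrium no one contributes; group total payoff = 7 × 8 = 56.

56.00 dollars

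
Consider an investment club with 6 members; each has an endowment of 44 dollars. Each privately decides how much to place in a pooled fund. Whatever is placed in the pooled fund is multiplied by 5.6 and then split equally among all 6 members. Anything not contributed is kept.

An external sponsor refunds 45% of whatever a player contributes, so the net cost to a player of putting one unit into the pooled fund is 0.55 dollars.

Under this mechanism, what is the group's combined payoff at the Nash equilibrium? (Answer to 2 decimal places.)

With the mechanism, a contributed unit returns (5.6/6) / 0.55 = 1.6970 per unit of net cost to the contributor — now above 1 — so contributing fully is weakly dominant for every player.
So the Nash equilibrium is full contribution by all 6; the group earns 6 × (44 × 0.45 + 5.6 × 44) = 1597.20.

1597.20 dollars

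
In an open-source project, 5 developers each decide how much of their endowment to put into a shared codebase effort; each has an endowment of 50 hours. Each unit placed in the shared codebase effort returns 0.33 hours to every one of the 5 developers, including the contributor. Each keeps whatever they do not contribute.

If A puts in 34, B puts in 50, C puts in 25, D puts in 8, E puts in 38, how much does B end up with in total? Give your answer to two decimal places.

51.15 hours

Total contributed: 34 + 50 + 25 + 8 + 38 = 155.
Each receives 0.33 × 155 = 51.15 from the shared codebase effort.
B keeps 50 − 50 = 0, so B's payoff is 0 + 51.15 = 51.15.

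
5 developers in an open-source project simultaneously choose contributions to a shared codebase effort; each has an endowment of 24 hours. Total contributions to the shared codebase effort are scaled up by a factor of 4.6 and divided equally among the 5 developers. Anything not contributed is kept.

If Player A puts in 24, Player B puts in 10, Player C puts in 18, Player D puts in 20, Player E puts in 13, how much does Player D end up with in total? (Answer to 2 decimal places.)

82.20 hours

Total contributed: 24 + 10 + 18 + 20 + 13 = 85.
Each receives 4.6 × 85 / 5 = 78.20 from the shared codebase effort.
Player D keeps 24 − 20 = 4, so Player D's payoff is 4 + 78.20 = 82.20.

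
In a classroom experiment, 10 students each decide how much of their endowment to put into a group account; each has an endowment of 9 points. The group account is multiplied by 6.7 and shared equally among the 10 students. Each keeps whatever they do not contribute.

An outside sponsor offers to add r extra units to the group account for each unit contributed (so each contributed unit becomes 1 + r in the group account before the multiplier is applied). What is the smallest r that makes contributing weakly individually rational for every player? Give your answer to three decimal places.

With matching at rate r, one contributed unit becomes (1 + r) in the group account and returns 6.7 × (1 + r) / 10 to the contributor.
Setting this equal to 1: 1 + r = 10/6.7 = 1.4925.
So the minimum matching rate is r = 1.4925 − 1 = 0.493.

0.493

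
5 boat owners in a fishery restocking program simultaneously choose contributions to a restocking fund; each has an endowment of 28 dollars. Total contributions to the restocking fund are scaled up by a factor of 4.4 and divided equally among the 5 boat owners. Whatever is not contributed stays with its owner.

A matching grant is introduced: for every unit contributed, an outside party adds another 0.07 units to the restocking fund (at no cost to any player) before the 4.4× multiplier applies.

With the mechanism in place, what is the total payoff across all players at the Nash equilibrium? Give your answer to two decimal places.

140.00 dollars

With the mechanism, a contributed unit returns 4.4 × 1.07 / 5 = 0.9416 per unit of net cost — still below 1 — so contributing 0 remains dominant for every player.
Everyone keeps their endowment and the group total is 5 × 28 = 140.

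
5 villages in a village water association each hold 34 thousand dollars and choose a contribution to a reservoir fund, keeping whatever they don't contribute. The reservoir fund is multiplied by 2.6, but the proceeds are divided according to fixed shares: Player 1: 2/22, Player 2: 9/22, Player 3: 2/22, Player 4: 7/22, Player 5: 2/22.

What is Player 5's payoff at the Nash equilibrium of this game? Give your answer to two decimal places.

42.04 thousand dollars

Each unit j contributes comes back to j as 2.6 × (j's share), so j prefers to contribute only if that share exceeds 1/2.6 = 0.3846; otherwise keeping the unit dominates.
Player 2 alone (share 9/22) is above the threshold, contributing 34; the remaining 4 contribute 0. Total contributed: 34.
Player 5 keeps 34 and receives 2.6 × 34 × 2/22 = 8.04 from the reservoir fund, for a payoff of 42.04.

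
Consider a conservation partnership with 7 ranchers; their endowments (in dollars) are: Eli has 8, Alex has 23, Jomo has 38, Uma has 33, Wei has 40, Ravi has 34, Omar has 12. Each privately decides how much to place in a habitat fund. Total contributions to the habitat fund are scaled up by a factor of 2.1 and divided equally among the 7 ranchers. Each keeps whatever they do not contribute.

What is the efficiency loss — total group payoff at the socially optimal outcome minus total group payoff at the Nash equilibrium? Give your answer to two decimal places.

206.80 dollars

The private return per contributed unit is 2.1/7 = 0.3000 < 1 for every player regardless of endowment, so the Nash equilibrium is zero contribution and the group total is Σ E_j = 8 + 23 + 38 + 33 + 40 + 34 + 12 = 188.
Each contributed unit returns 2.100 to the group, so the social optimum is full contribution by everyone: group total = 2.100 × 188 = 394.80.
Efficiency loss = (2.100 − 1) × 188 = 206.80.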